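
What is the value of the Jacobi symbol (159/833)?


Compute (159/833) via quadratic reciprocity:
  reciprocity: (159/833) -> +(833/159)
  reduce: (38/159)
  pull out 2: (2/159) = +1  (since 159 mod 8 = 7)
  reciprocity: (19/159) -> -(159/19)
  reduce: (7/19)
  reciprocity: (7/19) -> -(19/7)
  reduce: (5/7)
  reciprocity: (5/7) -> +(7/5)
  reduce: (2/5)
  pull out 2: (2/5) = -1  (since 5 mod 8 = 5)
  (1/5) = 1
Product of signs = -1

-1


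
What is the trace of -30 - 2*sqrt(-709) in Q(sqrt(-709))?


Tr(a + b*sqrt(d)) = (a + b*sqrt(d)) + (a - b*sqrt(d)) = 2a
= 2 * (-30)
= -60

-60


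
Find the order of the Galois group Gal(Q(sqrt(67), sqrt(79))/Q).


The 2 square roots of distinct primes are multiplicatively independent over Q,
so [K:Q] = 2^2 and Gal(K/Q) is isomorphic to (Z/2Z)^2.
|Gal| = 2^2 = 4

4


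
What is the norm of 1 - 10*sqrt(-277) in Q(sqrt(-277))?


N(a + b*sqrt(d)) = a^2 - d*b^2
= (1)^2 - (-277)*(-10)^2
= 1 + 27700
= 27701

27701


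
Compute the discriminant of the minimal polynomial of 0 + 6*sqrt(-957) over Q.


The element 0 + 6*sqrt(-957) has minimal polynomial:
x^2 + 0*x + 34452
Discriminant = (0)^2 - 4*(34452)
= 0 - 137808
= -137808

-137808


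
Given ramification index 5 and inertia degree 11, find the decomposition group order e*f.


|D_P| = e * f
= 5 * 11
= 55

55


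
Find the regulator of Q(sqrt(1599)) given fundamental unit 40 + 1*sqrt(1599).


epsilon = 40 + 1*sqrt(1599)
= 79.9875
R = ln(79.9875)
= 4.3819

4.3819


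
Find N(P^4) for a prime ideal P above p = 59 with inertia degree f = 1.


N(P^a) = p^(a*f)
= 59^(4*1)
= 59^4
= 12117361

12117361


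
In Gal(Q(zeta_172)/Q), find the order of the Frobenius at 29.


The Frobenius at p in Gal(Q(zeta_n)/Q) = (Z/nZ)* is the class of p, so its order is ord_172(29), the smallest k >= 1 with 29^k = 1 mod 172.
n = 172 = 2^2 * 43, phi(172) = 84; the order divides phi(n).
Divisors of 84: 1, 2, 3, 4, 6, 7, 12, 14, 21, 28, 42, 84
Repeated squaring mod 172: 29^1 = 29, 29^2 = 153, 29^4 = 17, 29^8 = 117, 29^16 = 101, 29^32 = 53, 29^64 = 57
Test divisors in increasing order:
  k=1: 29^1 = 29 mod 172
  k=2: 29^2 = 153 mod 172
  k=3: 29^3 = 153 * 29 = 137 mod 172
  k=4: 29^4 = 17 mod 172
  k=6: 29^6 = 17 * 153 = 21 mod 172
  k=7: 29^7 = 17 * 153 * 29 = 93 mod 172
  k=12: 29^12 = 117 * 17 = 97 mod 172
  k=14: 29^14 = 117 * 17 * 153 = 49 mod 172
  k=21: 29^21 = 101 * 17 * 29 = 85 mod 172
  k=28: 29^28 = 101 * 117 * 17 = 165 mod 172
  k=42: 29^42 = 53 * 117 * 153 = 1 mod 172  <- first divisor giving 1
Order = 42

42


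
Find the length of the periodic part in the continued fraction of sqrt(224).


Run the CF algorithm for sqrt(224).
a_0 = floor(sqrt(224)) = 14; set m_0=0, q_0=1.
Recurrence: m' = q*a - m,  q' = (d - m'^2)/q,  a' = floor((a_0 + m')/q').
  step 1: m=14, q=28, a=1
  step 2: m=14, q=1, a=28
a_2 = 2*a_0 = 28, so the period closes here.
sqrt(224) = [14; 1, 28]
Period length = 2

2


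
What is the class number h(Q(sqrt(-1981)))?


K = Q(sqrt(-1981)). d mod 4 = 3, so D = disc(K) = 4d = -7924
h(K) equals the number of primitive reduced positive-definite forms (a, b, c) = a*x^2 + b*x*y + c*y^2 with b^2 - 4ac = D,
where reduced means |b| <= a <= c, with b >= 0 whenever |b| = a or a = c, and primitive means gcd(a, b, c) = 1.
Reduced forces 3a^2 <= |D| = 7924, so 1 <= a <= 51; b must have the parity of D, and c = (b^2 - D)/(4a) must be an integer >= a.
Enumerate a = 1..51, b in [-a, a]:
  a=1: (1, 0, 1981)  [1]
  a=2: (2, 2, 991)  [1]
  a=3..4: none
  a=5: (5, -4, 397), (5, 4, 397)  [2]
  a=6: none
  a=7: (7, 0, 283)  [1]
  a=8..9: none
  a=10: (10, -6, 199), (10, 6, 199)  [2]
  a=11..13: none
  a=14: (14, 14, 145)  [1]
  a=15..16: none
  a=17: (17, -10, 118), (17, 10, 118)  [2]
  a=18..24: none
  a=25: (25, -24, 85), (25, 24, 85)  [2]
  a=26..28: none
  a=29: (29, -14, 70), (29, 14, 70)  [2]
  a=30..33: none
  a=34: (34, -10, 59), (34, 10, 59)  [2]
  a=35: (35, -14, 58), (35, 14, 58)  [2]
  a=36..42: none
  a=43: (43, -26, 50), (43, 26, 50)  [2]
  a=44..51: none
Total reduced forms: 1 + 1 + 2 + 1 + 2 + 1 + 2 + 2 + 2 + 2 + 2 + 2 = 20
h = 20

20


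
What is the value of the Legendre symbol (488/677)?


p = 677 is prime, so compute (488/677) with the reciprocity algorithm (Jacobi-symbol steps: pull out 2s via (2/n), flip via reciprocity, reduce):
  pull out 2: (2/677) = -1  (since 677 mod 8 = 5)
  pull out 2: (2/677) = -1  (since 677 mod 8 = 5)
  pull out 2: (2/677) = -1  (since 677 mod 8 = 5)
  reciprocity: (61/677) -> +(677/61)
  reduce: (6/61)
  pull out 2: (2/61) = -1  (since 61 mod 8 = 5)
  reciprocity: (3/61) -> +(61/3)
  reduce: (1/3)
  (1/3) = 1
Product of signs = 1
(488/677) = 1

1


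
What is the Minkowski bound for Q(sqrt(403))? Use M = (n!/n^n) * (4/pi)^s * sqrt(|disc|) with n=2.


d = 403, d mod 4 = 3, so disc(K) = 4d = 1612; |disc(K)| = 1612
Real quadratic field, so n = 2, s = r2 = 0, r1 = 2
M = (n!/n^n) * (4/pi)^s * sqrt(|disc(K)|) = (2!/2^2) * (4/pi)^0 * sqrt(1612)
= 0.5 * 1.000000 * 40.149720
= 20.0749

20.0749


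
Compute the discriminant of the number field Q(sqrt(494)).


For K = Q(sqrt(d)) with d squarefree: disc(K) = d if d = 1 mod 4, and disc(K) = 4d if d = 2 or 3 mod 4.
Here d = 494, and d mod 4 = 2.
d = 2 mod 4, not 1 (O_K = Z[sqrt(d)]), so disc(K) = 4d = 4 * (494) = 1976

1976


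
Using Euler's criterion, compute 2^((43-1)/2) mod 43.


p = 43 is prime and the exponent is (p-1)/2 = 21, so by Euler's criterion 2^21 = (2/43) = +1 or -1 mod 43.
Compute by square-and-multiply:
  21 = 16 + 4 + 1 (binary 10101)
  Repeated squaring mod 43: 2^1 = 2, 2^2 = 4, 2^4 = 16, 2^8 = 41, 2^16 = 4
  2^21 = 2^16 * 2^4 * 2^1 = 4 * 16 * 2 mod 43
    4 * 16 = 64 = 21 mod 43
    21 * 2 = 42 = 42 mod 43
  2^21 = 42 mod 43
Result 42 = p - 1 = -1 mod 43: 2 is a quadratic non-residue mod 43. As a residue in [0, p-1] the value is 42.
2^21 mod 43 = 42

42


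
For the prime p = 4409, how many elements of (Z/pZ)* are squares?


For prime p, the number of non-zero quadratic residues is (p-1)/2.
= (4409-1)/2
= 2204

2204


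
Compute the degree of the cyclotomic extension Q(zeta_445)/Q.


The degree equals Euler's totient phi(445).
445 = 5 * 89
phi(445) = 352

352


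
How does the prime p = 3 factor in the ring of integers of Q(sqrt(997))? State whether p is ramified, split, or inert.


K = Q(sqrt(997)). Since d mod 4 = 1, disc(K) = 997.
Check p | disc: 997 mod 3 = 1.
p does not divide disc. Compute Legendre symbol (d/p):
1^((3-1)/2) mod 3 = 1
(d/p) = 1, so p splits: (p) = P*P' with e=1, f=1, g=2.
Therefore p is split.

split


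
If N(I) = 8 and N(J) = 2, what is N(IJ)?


N(IJ) = N(I) * N(J)
= 8 * 2
= 16

16


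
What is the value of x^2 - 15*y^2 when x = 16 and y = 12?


x^2 - d*y^2
= 16^2 - 15*12^2
= 256 - 2160
= -1904

-1904


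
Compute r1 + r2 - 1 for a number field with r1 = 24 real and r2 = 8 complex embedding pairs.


By Dirichlet's unit theorem:
rank = r1 + r2 - 1
= 24 + 8 - 1
= 31

31


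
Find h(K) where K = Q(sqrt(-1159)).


K = Q(sqrt(-1159)). d mod 4 = 1, so D = disc(K) = d = -1159
h(K) equals the number of primitive reduced positive-definite forms (a, b, c) = a*x^2 + b*x*y + c*y^2 with b^2 - 4ac = D,
where reduced means |b| <= a <= c, with b >= 0 whenever |b| = a or a = c, and primitive means gcd(a, b, c) = 1.
Reduced forces 3a^2 <= |D| = 1159, so 1 <= a <= 19; b must have the parity of D, and c = (b^2 - D)/(4a) must be an integer >= a.
Enumerate a = 1..19, b in [-a, a]:
  a=1: (1, 1, 290)  [1]
  a=2: (2, -1, 145), (2, 1, 145)  [2]
  a=3: none
  a=4: (4, -3, 73), (4, 3, 73)  [2]
  a=5: (5, -1, 58), (5, 1, 58)  [2]
  a=6..7: none
  a=8: (8, -5, 37), (8, 5, 37)  [2]
  a=9: none
  a=10: (10, -9, 31), (10, -1, 29), (10, 1, 29), (10, 9, 31)  [4]
  a=11..15: none
  a=16: (16, -11, 20), (16, 11, 20)  [2]
  a=17..18: none
  a=19: (19, 19, 20)  [1]
Total reduced forms: 1 + 2 + 2 + 2 + 2 + 4 + 2 + 1 = 16
h = 16

16


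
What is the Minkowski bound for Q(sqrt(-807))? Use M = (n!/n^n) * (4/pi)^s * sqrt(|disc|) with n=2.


d = -807, d mod 4 = 1, so disc(K) = d = -807; |disc(K)| = 807
Imaginary quadratic field, so n = 2, s = r2 = 1, r1 = 0
M = (n!/n^n) * (4/pi)^s * sqrt(|disc(K)|) = (2!/2^2) * (4/pi)^1 * sqrt(807)
= 0.5 * 1.273240 * 28.407745
= 18.0849

18.0849


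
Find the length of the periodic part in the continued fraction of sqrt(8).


Run the CF algorithm for sqrt(8).
a_0 = floor(sqrt(8)) = 2; set m_0=0, q_0=1.
Recurrence: m' = q*a - m,  q' = (d - m'^2)/q,  a' = floor((a_0 + m')/q').
  step 1: m=2, q=4, a=1
  step 2: m=2, q=1, a=4
a_2 = 2*a_0 = 4, so the period closes here.
sqrt(8) = [2; 1, 4]
Period length = 2

2


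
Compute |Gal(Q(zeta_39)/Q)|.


|Gal(Q(zeta_39)/Q)| = phi(39)
= 24

24


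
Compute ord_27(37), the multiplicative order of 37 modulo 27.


We want ord_27(37), the smallest k >= 1 with 37^k = 1 mod 27.
n = 27 = 3^3, phi(27) = 18; the order divides phi(n).
Divisors of 18: 1, 2, 3, 6, 9, 18
Repeated squaring mod 27: 37^1 = 10, 37^2 = 19, 37^4 = 10, 37^8 = 19, 37^16 = 10
Test divisors in increasing order:
  k=1: 37^1 = 10 mod 27
  k=2: 37^2 = 19 mod 27
  k=3: 37^3 = 19 * 10 = 1 mod 27  <- first divisor giving 1
Order = 3

3


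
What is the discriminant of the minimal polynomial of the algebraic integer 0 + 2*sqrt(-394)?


The element 0 + 2*sqrt(-394) has minimal polynomial:
x^2 + 0*x + 1576
Discriminant = (0)^2 - 4*(1576)
= 0 - 6304
= -6304

-6304


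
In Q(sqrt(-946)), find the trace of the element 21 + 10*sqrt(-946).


Tr(a + b*sqrt(d)) = (a + b*sqrt(d)) + (a - b*sqrt(d)) = 2a
= 2 * (21)
= 42

42


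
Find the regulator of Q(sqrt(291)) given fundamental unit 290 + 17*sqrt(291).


epsilon = 290 + 17*sqrt(291)
= 579.9983
R = ln(579.9983)
= 6.3630

6.3630


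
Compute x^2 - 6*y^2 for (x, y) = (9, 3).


x^2 - d*y^2
= 9^2 - 6*3^2
= 81 - 54
= 27

27


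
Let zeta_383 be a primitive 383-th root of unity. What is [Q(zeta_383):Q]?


The degree equals Euler's totient phi(383).
383 = 383
phi(383) = 382

382


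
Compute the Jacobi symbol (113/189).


Compute (113/189) via quadratic reciprocity:
  reciprocity: (113/189) -> +(189/113)
  reduce: (76/113)
  pull out 2: (2/113) = +1  (since 113 mod 8 = 1)
  pull out 2: (2/113) = +1  (since 113 mod 8 = 1)
  reciprocity: (19/113) -> +(113/19)
  reduce: (18/19)
  pull out 2: (2/19) = -1  (since 19 mod 8 = 3)
  reciprocity: (9/19) -> +(19/9)
  reduce: (1/9)
  (1/9) = 1
Product of signs = -1

-1


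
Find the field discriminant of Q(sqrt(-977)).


For K = Q(sqrt(d)) with d squarefree: disc(K) = d if d = 1 mod 4, and disc(K) = 4d if d = 2 or 3 mod 4.
Here d = -977, and d mod 4 = 3.
d = 3 mod 4, not 1 (O_K = Z[sqrt(d)]), so disc(K) = 4d = 4 * (-977) = -3908

-3908


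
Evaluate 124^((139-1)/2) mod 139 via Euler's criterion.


p = 139 is prime and the exponent is (p-1)/2 = 69, so by Euler's criterion 124^69 = (124/139) = +1 or -1 mod 139.
Compute by square-and-multiply:
  69 = 64 + 4 + 1 (binary 1000101)
  Repeated squaring mod 139: 124^1 = 124, 124^2 = 86, 124^4 = 29, 124^8 = 7, 124^16 = 49, 124^32 = 38, 124^64 = 54
  124^69 = 124^64 * 124^4 * 124^1 = 54 * 29 * 124 mod 139
    54 * 29 = 1566 = 37 mod 139
    37 * 124 = 4588 = 1 mod 139
  124^69 = 1 mod 139
Result 1: 124 is a quadratic residue mod 139.
124^69 mod 139 = 1

1


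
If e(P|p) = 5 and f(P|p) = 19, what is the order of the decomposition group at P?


|D_P| = e * f
= 5 * 19
= 95

95


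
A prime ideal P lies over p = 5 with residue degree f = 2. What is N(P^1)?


N(P^a) = p^(a*f)
= 5^(1*2)
= 5^2
= 25

25


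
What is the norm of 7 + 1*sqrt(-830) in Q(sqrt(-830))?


N(a + b*sqrt(d)) = a^2 - d*b^2
= (7)^2 - (-830)*(1)^2
= 49 + 830
= 879

879


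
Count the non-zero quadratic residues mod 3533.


For prime p, the number of non-zero quadratic residues is (p-1)/2.
= (3533-1)/2
= 1766

1766


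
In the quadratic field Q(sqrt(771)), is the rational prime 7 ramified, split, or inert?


K = Q(sqrt(771)). Since d mod 4 = 3, disc(K) = 3084.
Check p | disc: 3084 mod 7 = 4.
p does not divide disc. Compute Legendre symbol (d/p):
1^((7-1)/2) mod 7 = 1
(d/p) = 1, so p splits: (p) = P*P' with e=1, f=1, g=2.
Therefore p is split.

split


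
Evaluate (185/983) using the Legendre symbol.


p = 983 is prime, so compute (185/983) with the reciprocity algorithm (Jacobi-symbol steps: pull out 2s via (2/n), flip via reciprocity, reduce):
  reciprocity: (185/983) -> +(983/185)
  reduce: (58/185)
  pull out 2: (2/185) = +1  (since 185 mod 8 = 1)
  reciprocity: (29/185) -> +(185/29)
  reduce: (11/29)
  reciprocity: (11/29) -> +(29/11)
  reduce: (7/11)
  reciprocity: (7/11) -> -(11/7)
  reduce: (4/7)
  pull out 2: (2/7) = +1  (since 7 mod 8 = 7)
  pull out 2: (2/7) = +1  (since 7 mod 8 = 7)
  (1/7) = 1
Product of signs = -1
(185/983) = -1

-1


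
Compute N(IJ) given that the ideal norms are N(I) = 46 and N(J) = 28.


N(IJ) = N(I) * N(J)
= 46 * 28
= 1288

1288


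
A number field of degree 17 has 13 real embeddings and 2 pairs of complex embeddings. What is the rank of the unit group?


By Dirichlet's unit theorem:
rank = r1 + r2 - 1
= 13 + 2 - 1
= 14

14


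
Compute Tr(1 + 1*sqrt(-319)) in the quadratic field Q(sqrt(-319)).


Tr(a + b*sqrt(d)) = (a + b*sqrt(d)) + (a - b*sqrt(d)) = 2a
= 2 * (1)
= 2

2


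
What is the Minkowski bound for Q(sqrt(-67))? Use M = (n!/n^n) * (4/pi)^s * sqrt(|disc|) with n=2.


d = -67, d mod 4 = 1, so disc(K) = d = -67; |disc(K)| = 67
Imaginary quadratic field, so n = 2, s = r2 = 1, r1 = 0
M = (n!/n^n) * (4/pi)^s * sqrt(|disc(K)|) = (2!/2^2) * (4/pi)^1 * sqrt(67)
= 0.5 * 1.273240 * 8.185353
= 5.2110

5.2110


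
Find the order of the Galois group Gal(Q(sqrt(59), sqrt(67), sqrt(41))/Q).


The 3 square roots of distinct primes are multiplicatively independent over Q,
so [K:Q] = 2^3 and Gal(K/Q) is isomorphic to (Z/2Z)^3.
|Gal| = 2^3 = 8

8


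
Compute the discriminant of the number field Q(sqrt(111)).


For K = Q(sqrt(d)) with d squarefree: disc(K) = d if d = 1 mod 4, and disc(K) = 4d if d = 2 or 3 mod 4.
Here d = 111, and d mod 4 = 3.
d = 3 mod 4, not 1 (O_K = Z[sqrt(d)]), so disc(K) = 4d = 4 * (111) = 444

444


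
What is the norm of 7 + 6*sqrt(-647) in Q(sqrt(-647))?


N(a + b*sqrt(d)) = a^2 - d*b^2
= (7)^2 - (-647)*(6)^2
= 49 + 23292
= 23341

23341


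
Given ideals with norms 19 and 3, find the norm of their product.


N(IJ) = N(I) * N(J)
= 19 * 3
= 57

57


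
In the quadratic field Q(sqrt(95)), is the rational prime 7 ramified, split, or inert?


K = Q(sqrt(95)). Since d mod 4 = 3, disc(K) = 380.
Check p | disc: 380 mod 7 = 2.
p does not divide disc. Compute Legendre symbol (d/p):
4^((7-1)/2) mod 7 = 1
(d/p) = 1, so p splits: (p) = P*P' with e=1, f=1, g=2.
Therefore p is split.

split


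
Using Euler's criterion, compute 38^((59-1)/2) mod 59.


p = 59 is prime and the exponent is (p-1)/2 = 29, so by Euler's criterion 38^29 = (38/59) = +1 or -1 mod 59.
Compute by square-and-multiply:
  29 = 16 + 8 + 4 + 1 (binary 11101)
  Repeated squaring mod 59: 38^1 = 38, 38^2 = 28, 38^4 = 17, 38^8 = 53, 38^16 = 36
  38^29 = 38^16 * 38^8 * 38^4 * 38^1 = 36 * 53 * 17 * 38 mod 59
    36 * 53 = 1908 = 20 mod 59
    20 * 17 = 340 = 45 mod 59
    45 * 38 = 1710 = 58 mod 59
  38^29 = 58 mod 59
Result 58 = p - 1 = -1 mod 59: 38 is a quadratic non-residue mod 59. As a residue in [0, p-1] the value is 58.
38^29 mod 59 = 58

58


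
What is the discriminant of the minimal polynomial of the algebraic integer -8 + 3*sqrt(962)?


The element -8 + 3*sqrt(962) has minimal polynomial:
x^2 + 16*x - 8594
Discriminant = (16)^2 - 4*(-8594)
= 256 + 34376
= 34632

34632


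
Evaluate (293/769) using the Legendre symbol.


p = 769 is prime, so compute (293/769) with the reciprocity algorithm (Jacobi-symbol steps: pull out 2s via (2/n), flip via reciprocity, reduce):
  reciprocity: (293/769) -> +(769/293)
  reduce: (183/293)
  reciprocity: (183/293) -> +(293/183)
  reduce: (110/183)
  pull out 2: (2/183) = +1  (since 183 mod 8 = 7)
  reciprocity: (55/183) -> -(183/55)
  reduce: (18/55)
  pull out 2: (2/55) = +1  (since 55 mod 8 = 7)
  reciprocity: (9/55) -> +(55/9)
  reduce: (1/9)
  (1/9) = 1
Product of signs = -1
(293/769) = -1

-1


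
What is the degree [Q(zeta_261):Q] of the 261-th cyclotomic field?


The degree equals Euler's totient phi(261).
261 = 3^2 * 29
phi(261) = 168

168


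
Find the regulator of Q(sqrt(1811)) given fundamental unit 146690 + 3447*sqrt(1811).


epsilon = 146690 + 3447*sqrt(1811)
= 293380.0000
R = ln(293380.0000)
= 12.5892

12.5892


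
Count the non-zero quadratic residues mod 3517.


For prime p, the number of non-zero quadratic residues is (p-1)/2.
= (3517-1)/2
= 1758

1758


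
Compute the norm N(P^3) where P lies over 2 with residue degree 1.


N(P^a) = p^(a*f)
= 2^(3*1)
= 2^3
= 8

8


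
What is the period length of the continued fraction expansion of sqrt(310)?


Run the CF algorithm for sqrt(310).
a_0 = floor(sqrt(310)) = 17; set m_0=0, q_0=1.
Recurrence: m' = q*a - m,  q' = (d - m'^2)/q,  a' = floor((a_0 + m')/q').
  step 1: m=17, q=21, a=1
  step 2: m=4, q=14, a=1
  step 3: m=10, q=15, a=1
  step 4: m=5, q=19, a=1
  step 5: m=14, q=6, a=5
  step 6: m=16, q=9, a=3
  step 7: m=11, q=21, a=1
  step 8: m=10, q=10, a=2
  step 9: m=10, q=21, a=1
  step 10: m=11, q=9, a=3
  step 11: m=16, q=6, a=5
  step 12: m=14, q=19, a=1
  step 13: m=5, q=15, a=1
  step 14: m=10, q=14, a=1
  step 15: m=4, q=21, a=1
  step 16: m=17, q=1, a=34
a_16 = 2*a_0 = 34, so the period closes here.
sqrt(310) = [17; 1, 1, 1, 1, 5, 3, 1, 2, 1, 3, 5, 1, 1, 1, 1, 34]
Period length = 16

16


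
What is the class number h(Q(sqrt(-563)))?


K = Q(sqrt(-563)). d mod 4 = 1, so D = disc(K) = d = -563
h(K) equals the number of primitive reduced positive-definite forms (a, b, c) = a*x^2 + b*x*y + c*y^2 with b^2 - 4ac = D,
where reduced means |b| <= a <= c, with b >= 0 whenever |b| = a or a = c, and primitive means gcd(a, b, c) = 1.
Reduced forces 3a^2 <= |D| = 563, so 1 <= a <= 13; b must have the parity of D, and c = (b^2 - D)/(4a) must be an integer >= a.
Enumerate a = 1..13, b in [-a, a]:
  a=1: (1, 1, 141)  [1]
  a=2: none
  a=3: (3, -1, 47), (3, 1, 47)  [2]
  a=4..6: none
  a=7: (7, -5, 21), (7, 5, 21)  [2]
  a=8: none
  a=9: (9, -7, 17), (9, 7, 17)  [2]
  a=10: none
  a=11: (11, -3, 13), (11, 3, 13)  [2]
  a=12..13: none
Total reduced forms: 1 + 2 + 2 + 2 + 2 = 9
h = 9

9


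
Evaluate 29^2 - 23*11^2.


x^2 - d*y^2
= 29^2 - 23*11^2
= 841 - 2783
= -1942

-1942


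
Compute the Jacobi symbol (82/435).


Compute (82/435) via quadratic reciprocity:
  pull out 2: (2/435) = -1  (since 435 mod 8 = 3)
  reciprocity: (41/435) -> +(435/41)
  reduce: (25/41)
  reciprocity: (25/41) -> +(41/25)
  reduce: (16/25)
  pull out 2: (2/25) = +1  (since 25 mod 8 = 1)
  pull out 2: (2/25) = +1  (since 25 mod 8 = 1)
  pull out 2: (2/25) = +1  (since 25 mod 8 = 1)
  pull out 2: (2/25) = +1  (since 25 mod 8 = 1)
  (1/25) = 1
Product of signs = -1

-1


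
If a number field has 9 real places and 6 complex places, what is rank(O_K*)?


By Dirichlet's unit theorem:
rank = r1 + r2 - 1
= 9 + 6 - 1
= 14

14


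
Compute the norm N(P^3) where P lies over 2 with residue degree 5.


N(P^a) = p^(a*f)
= 2^(3*5)
= 2^15
= 32768

32768


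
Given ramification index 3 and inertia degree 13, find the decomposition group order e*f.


|D_P| = e * f
= 3 * 13
= 39

39


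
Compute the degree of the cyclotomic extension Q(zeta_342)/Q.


The degree equals Euler's totient phi(342).
342 = 2 * 3^2 * 19
phi(342) = 108

108


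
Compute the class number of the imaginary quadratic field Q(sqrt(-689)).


K = Q(sqrt(-689)). d mod 4 = 3, so D = disc(K) = 4d = -2756
h(K) equals the number of primitive reduced positive-definite forms (a, b, c) = a*x^2 + b*x*y + c*y^2 with b^2 - 4ac = D,
where reduced means |b| <= a <= c, with b >= 0 whenever |b| = a or a = c, and primitive means gcd(a, b, c) = 1.
Reduced forces 3a^2 <= |D| = 2756, so 1 <= a <= 30; b must have the parity of D, and c = (b^2 - D)/(4a) must be an integer >= a.
Enumerate a = 1..30, b in [-a, a]:
  a=1: (1, 0, 689)  [1]
  a=2: (2, 2, 345)  [1]
  a=3: (3, -2, 230), (3, 2, 230)  [2]
  a=4: none
  a=5: (5, -2, 138), (5, 2, 138)  [2]
  a=6: (6, -2, 115), (6, 2, 115)  [2]
  a=7: (7, -4, 99), (7, 4, 99)  [2]
  a=8: none
  a=9: (9, -4, 77), (9, 4, 77)  [2]
  a=10: (10, -2, 69), (10, 2, 69)  [2]
  a=11: (11, -4, 63), (11, 4, 63)  [2]
  a=12: none
  a=13: (13, 0, 53)  [1]
  a=14: (14, -10, 51), (14, 10, 51)  [2]
  a=15: (15, -8, 47), (15, -2, 46), (15, 2, 46), (15, 8, 47)  [4]
  a=16: none
  a=17: (17, -10, 42), (17, 10, 42)  [2]
  a=18: (18, -14, 41), (18, 14, 41)  [2]
  a=19..20: none
  a=21: (21, -10, 34), (21, -4, 33), (21, 4, 33), (21, 10, 34)  [4]
  a=22: (22, -18, 35), (22, 18, 35)  [2]
  a=23: (23, -2, 30), (23, 2, 30)  [2]
  a=24: none
  a=25: (25, -12, 29), (25, 12, 29)  [2]
  a=26: (26, 26, 33)  [1]
  a=27: (27, -22, 30), (27, 22, 30)  [2]
  a=28..30: none
Total reduced forms: 1 + 1 + 2 + 2 + 2 + 2 + 2 + 2 + 2 + 1 + 2 + 4 + 2 + 2 + 4 + 2 + 2 + 2 + 1 + 2 = 40
h = 40

40


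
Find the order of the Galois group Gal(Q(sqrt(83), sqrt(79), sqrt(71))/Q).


The 3 square roots of distinct primes are multiplicatively independent over Q,
so [K:Q] = 2^3 and Gal(K/Q) is isomorphic to (Z/2Z)^3.
|Gal| = 2^3 = 8

8


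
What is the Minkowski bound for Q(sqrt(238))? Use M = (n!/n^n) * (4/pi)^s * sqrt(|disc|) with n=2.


d = 238, d mod 4 = 2, so disc(K) = 4d = 952; |disc(K)| = 952
Real quadratic field, so n = 2, s = r2 = 0, r1 = 2
M = (n!/n^n) * (4/pi)^s * sqrt(|disc(K)|) = (2!/2^2) * (4/pi)^0 * sqrt(952)
= 0.5 * 1.000000 * 30.854497
= 15.4272

15.4272


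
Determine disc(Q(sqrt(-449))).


For K = Q(sqrt(d)) with d squarefree: disc(K) = d if d = 1 mod 4, and disc(K) = 4d if d = 2 or 3 mod 4.
Here d = -449, and d mod 4 = 3.
d = 3 mod 4, not 1 (O_K = Z[sqrt(d)]), so disc(K) = 4d = 4 * (-449) = -1796

-1796


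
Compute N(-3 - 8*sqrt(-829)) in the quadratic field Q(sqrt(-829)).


N(a + b*sqrt(d)) = a^2 - d*b^2
= (-3)^2 - (-829)*(-8)^2
= 9 + 53056
= 53065

53065


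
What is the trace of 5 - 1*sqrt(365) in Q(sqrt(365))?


Tr(a + b*sqrt(d)) = (a + b*sqrt(d)) + (a - b*sqrt(d)) = 2a
= 2 * (5)
= 10

10


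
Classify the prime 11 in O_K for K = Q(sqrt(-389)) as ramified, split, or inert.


K = Q(sqrt(-389)). Since d mod 4 = 3, disc(K) = -1556.
Check p | disc: -1556 mod 11 = 6.
p does not divide disc. Compute Legendre symbol (d/p):
7^((11-1)/2) mod 11 = -1
(d/p) = -1, so p is inert: (p) stays prime with e=1, f=2, g=1.
Therefore p is inert.

inert


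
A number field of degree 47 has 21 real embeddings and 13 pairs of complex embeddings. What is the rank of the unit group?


By Dirichlet's unit theorem:
rank = r1 + r2 - 1
= 21 + 13 - 1
= 33

33


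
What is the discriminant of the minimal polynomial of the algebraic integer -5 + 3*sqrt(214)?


The element -5 + 3*sqrt(214) has minimal polynomial:
x^2 + 10*x - 1901
Discriminant = (10)^2 - 4*(-1901)
= 100 + 7604
= 7704

7704


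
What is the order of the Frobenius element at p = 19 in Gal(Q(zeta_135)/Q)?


The Frobenius at p in Gal(Q(zeta_n)/Q) = (Z/nZ)* is the class of p, so its order is ord_135(19), the smallest k >= 1 with 19^k = 1 mod 135.
n = 135 = 3^3 * 5, phi(135) = 72; the order divides phi(n).
Divisors of 72: 1, 2, 3, 4, 6, 8, 9, 12, 18, 24, 36, 72
Repeated squaring mod 135: 19^1 = 19, 19^2 = 91, 19^4 = 46, 19^8 = 91, 19^16 = 46, 19^32 = 91, 19^64 = 46
Test divisors in increasing order:
  k=1: 19^1 = 19 mod 135
  k=2: 19^2 = 91 mod 135
  k=3: 19^3 = 91 * 19 = 109 mod 135
  k=4: 19^4 = 46 mod 135
  k=6: 19^6 = 46 * 91 = 1 mod 135  <- first divisor giving 1
Order = 6

6


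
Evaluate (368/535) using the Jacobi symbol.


Compute (368/535) via quadratic reciprocity:
  pull out 2: (2/535) = +1  (since 535 mod 8 = 7)
  pull out 2: (2/535) = +1  (since 535 mod 8 = 7)
  pull out 2: (2/535) = +1  (since 535 mod 8 = 7)
  pull out 2: (2/535) = +1  (since 535 mod 8 = 7)
  reciprocity: (23/535) -> -(535/23)
  reduce: (6/23)
  pull out 2: (2/23) = +1  (since 23 mod 8 = 7)
  reciprocity: (3/23) -> -(23/3)
  reduce: (2/3)
  pull out 2: (2/3) = -1  (since 3 mod 8 = 3)
  (1/3) = 1
Product of signs = -1

-1


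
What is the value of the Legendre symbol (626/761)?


p = 761 is prime, so compute (626/761) with the reciprocity algorithm (Jacobi-symbol steps: pull out 2s via (2/n), flip via reciprocity, reduce):
  pull out 2: (2/761) = +1  (since 761 mod 8 = 1)
  reciprocity: (313/761) -> +(761/313)
  reduce: (135/313)
  reciprocity: (135/313) -> +(313/135)
  reduce: (43/135)
  reciprocity: (43/135) -> -(135/43)
  reduce: (6/43)
  pull out 2: (2/43) = -1  (since 43 mod 8 = 3)
  reciprocity: (3/43) -> -(43/3)
  reduce: (1/3)
  (1/3) = 1
Product of signs = -1
(626/761) = -1

-1


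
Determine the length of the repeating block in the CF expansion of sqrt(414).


Run the CF algorithm for sqrt(414).
a_0 = floor(sqrt(414)) = 20; set m_0=0, q_0=1.
Recurrence: m' = q*a - m,  q' = (d - m'^2)/q,  a' = floor((a_0 + m')/q').
  step 1: m=20, q=14, a=2
  step 2: m=8, q=25, a=1
  step 3: m=17, q=5, a=7
  step 4: m=18, q=18, a=2
  step 5: m=18, q=5, a=7
  step 6: m=17, q=25, a=1
  step 7: m=8, q=14, a=2
  step 8: m=20, q=1, a=40
a_8 = 2*a_0 = 40, so the period closes here.
sqrt(414) = [20; 2, 1, 7, 2, 7, 1, 2, 40]
Period length = 8

8


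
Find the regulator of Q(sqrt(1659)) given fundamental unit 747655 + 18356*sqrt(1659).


epsilon = 747655 + 18356*sqrt(1659)
= 1.4953e+06
R = ln(1.4953e+06)
= 14.2178

14.2178


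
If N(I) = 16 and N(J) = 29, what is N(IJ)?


N(IJ) = N(I) * N(J)
= 16 * 29
= 464

464


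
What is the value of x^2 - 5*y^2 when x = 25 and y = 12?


x^2 - d*y^2
= 25^2 - 5*12^2
= 625 - 720
= -95

-95


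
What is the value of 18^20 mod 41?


p = 41 is prime and the exponent is (p-1)/2 = 20, so by Euler's criterion 18^20 = (18/41) = +1 or -1 mod 41.
Compute by square-and-multiply:
  20 = 16 + 4 (binary 10100)
  Repeated squaring mod 41: 18^1 = 18, 18^2 = 37, 18^4 = 16, 18^8 = 10, 18^16 = 18
  18^20 = 18^16 * 18^4 = 18 * 16 mod 41
    18 * 16 = 288 = 1 mod 41
  18^20 = 1 mod 41
Result 1: 18 is a quadratic residue mod 41.
18^20 mod 41 = 1

1


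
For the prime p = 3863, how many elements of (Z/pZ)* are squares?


For prime p, the number of non-zero quadratic residues is (p-1)/2.
= (3863-1)/2
= 1931

1931


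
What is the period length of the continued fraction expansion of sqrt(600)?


Run the CF algorithm for sqrt(600).
a_0 = floor(sqrt(600)) = 24; set m_0=0, q_0=1.
Recurrence: m' = q*a - m,  q' = (d - m'^2)/q,  a' = floor((a_0 + m')/q').
  step 1: m=24, q=24, a=2
  step 2: m=24, q=1, a=48
a_2 = 2*a_0 = 48, so the period closes here.
sqrt(600) = [24; 2, 48]
Period length = 2

2


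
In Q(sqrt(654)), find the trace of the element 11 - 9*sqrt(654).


Tr(a + b*sqrt(d)) = (a + b*sqrt(d)) + (a - b*sqrt(d)) = 2a
= 2 * (11)
= 22

22


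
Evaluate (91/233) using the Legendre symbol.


p = 233 is prime, so compute (91/233) with the reciprocity algorithm (Jacobi-symbol steps: pull out 2s via (2/n), flip via reciprocity, reduce):
  reciprocity: (91/233) -> +(233/91)
  reduce: (51/91)
  reciprocity: (51/91) -> -(91/51)
  reduce: (40/51)
  pull out 2: (2/51) = -1  (since 51 mod 8 = 3)
  pull out 2: (2/51) = -1  (since 51 mod 8 = 3)
  pull out 2: (2/51) = -1  (since 51 mod 8 = 3)
  reciprocity: (5/51) -> +(51/5)
  reduce: (1/5)
  (1/5) = 1
Product of signs = 1
(91/233) = 1

1


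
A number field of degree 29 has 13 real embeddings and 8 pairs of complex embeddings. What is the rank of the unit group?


By Dirichlet's unit theorem:
rank = r1 + r2 - 1
= 13 + 8 - 1
= 20

20


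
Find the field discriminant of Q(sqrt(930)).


For K = Q(sqrt(d)) with d squarefree: disc(K) = d if d = 1 mod 4, and disc(K) = 4d if d = 2 or 3 mod 4.
Here d = 930, and d mod 4 = 2.
d = 2 mod 4, not 1 (O_K = Z[sqrt(d)]), so disc(K) = 4d = 4 * (930) = 3720

3720


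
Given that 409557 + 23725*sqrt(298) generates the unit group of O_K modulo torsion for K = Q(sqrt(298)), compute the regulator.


epsilon = 409557 + 23725*sqrt(298)
= 819114.0000
R = ln(819114.0000)
= 13.6160

13.6160


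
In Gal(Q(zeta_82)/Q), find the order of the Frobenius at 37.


The Frobenius at p in Gal(Q(zeta_n)/Q) = (Z/nZ)* is the class of p, so its order is ord_82(37), the smallest k >= 1 with 37^k = 1 mod 82.
n = 82 = 2 * 41, phi(82) = 40; the order divides phi(n).
Divisors of 40: 1, 2, 4, 5, 8, 10, 20, 40
Repeated squaring mod 82: 37^1 = 37, 37^2 = 57, 37^4 = 51, 37^8 = 59, 37^16 = 37, 37^32 = 57
Test divisors in increasing order:
  k=1: 37^1 = 37 mod 82
  k=2: 37^2 = 57 mod 82
  k=4: 37^4 = 51 mod 82
  k=5: 37^5 = 51 * 37 = 1 mod 82  <- first divisor giving 1
Order = 5

5


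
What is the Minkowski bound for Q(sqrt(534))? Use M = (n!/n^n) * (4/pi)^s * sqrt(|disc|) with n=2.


d = 534, d mod 4 = 2, so disc(K) = 4d = 2136; |disc(K)| = 2136
Real quadratic field, so n = 2, s = r2 = 0, r1 = 2
M = (n!/n^n) * (4/pi)^s * sqrt(|disc(K)|) = (2!/2^2) * (4/pi)^0 * sqrt(2136)
= 0.5 * 1.000000 * 46.216880
= 23.1084

23.1084


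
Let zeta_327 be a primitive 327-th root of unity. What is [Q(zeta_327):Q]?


The degree equals Euler's totient phi(327).
327 = 3 * 109
phi(327) = 216

216


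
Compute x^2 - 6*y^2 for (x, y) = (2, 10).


x^2 - d*y^2
= 2^2 - 6*10^2
= 4 - 600
= -596

-596


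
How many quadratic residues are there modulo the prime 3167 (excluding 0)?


For prime p, the number of non-zero quadratic residues is (p-1)/2.
= (3167-1)/2
= 1583

1583


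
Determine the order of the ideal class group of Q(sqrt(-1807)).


K = Q(sqrt(-1807)). d mod 4 = 1, so D = disc(K) = d = -1807
h(K) equals the number of primitive reduced positive-definite forms (a, b, c) = a*x^2 + b*x*y + c*y^2 with b^2 - 4ac = D,
where reduced means |b| <= a <= c, with b >= 0 whenever |b| = a or a = c, and primitive means gcd(a, b, c) = 1.
Reduced forces 3a^2 <= |D| = 1807, so 1 <= a <= 24; b must have the parity of D, and c = (b^2 - D)/(4a) must be an integer >= a.
Enumerate a = 1..24, b in [-a, a]:
  a=1: (1, 1, 452)  [1]
  a=2: (2, -1, 226), (2, 1, 226)  [2]
  a=3: none
  a=4: (4, -1, 113), (4, 1, 113)  [2]
  a=5..7: none
  a=8: (8, -7, 58), (8, 7, 58)  [2]
  a=9..12: none
  a=13: (13, 13, 38)  [1]
  a=14..15: none
  a=16: (16, -7, 29), (16, 7, 29)  [2]
  a=17..18: none
  a=19: (19, -13, 26), (19, 13, 26)  [2]
  a=20..24: none
Total reduced forms: 1 + 2 + 2 + 2 + 1 + 2 + 2 = 12
h = 12

12


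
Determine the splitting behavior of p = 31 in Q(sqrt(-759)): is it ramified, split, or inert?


K = Q(sqrt(-759)). Since d mod 4 = 1, disc(K) = -759.
Check p | disc: -759 mod 31 = 16.
p does not divide disc. Compute Legendre symbol (d/p):
16^((31-1)/2) mod 31 = 1
(d/p) = 1, so p splits: (p) = P*P' with e=1, f=1, g=2.
Therefore p is split.

split


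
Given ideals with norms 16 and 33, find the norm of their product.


N(IJ) = N(I) * N(J)
= 16 * 33
= 528

528


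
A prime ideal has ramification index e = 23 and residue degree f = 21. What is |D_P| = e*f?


|D_P| = e * f
= 23 * 21
= 483

483


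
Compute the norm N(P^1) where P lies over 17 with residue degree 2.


N(P^a) = p^(a*f)
= 17^(1*2)
= 17^2
= 289

289


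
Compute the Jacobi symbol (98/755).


Compute (98/755) via quadratic reciprocity:
  pull out 2: (2/755) = -1  (since 755 mod 8 = 3)
  reciprocity: (49/755) -> +(755/49)
  reduce: (20/49)
  pull out 2: (2/49) = +1  (since 49 mod 8 = 1)
  pull out 2: (2/49) = +1  (since 49 mod 8 = 1)
  reciprocity: (5/49) -> +(49/5)
  reduce: (4/5)
  pull out 2: (2/5) = -1  (since 5 mod 8 = 5)
  pull out 2: (2/5) = -1  (since 5 mod 8 = 5)
  (1/5) = 1
Product of signs = -1

-1


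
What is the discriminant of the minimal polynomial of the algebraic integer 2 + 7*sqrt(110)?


The element 2 + 7*sqrt(110) has minimal polynomial:
x^2 - 4*x - 5386
Discriminant = (-4)^2 - 4*(-5386)
= 16 + 21544
= 21560

21560


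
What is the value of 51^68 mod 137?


p = 137 is prime and the exponent is (p-1)/2 = 68, so by Euler's criterion 51^68 = (51/137) = +1 or -1 mod 137.
Compute by square-and-multiply:
  68 = 64 + 4 (binary 1000100)
  Repeated squaring mod 137: 51^1 = 51, 51^2 = 135, 51^4 = 4, 51^8 = 16, 51^16 = 119, 51^32 = 50, 51^64 = 34
  51^68 = 51^64 * 51^4 = 34 * 4 mod 137
    34 * 4 = 136 = 136 mod 137
  51^68 = 136 mod 137
Result 136 = p - 1 = -1 mod 137: 51 is a quadratic non-residue mod 137. As a residue in [0, p-1] the value is 136.
51^68 mod 137 = 136

136


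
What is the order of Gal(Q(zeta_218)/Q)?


|Gal(Q(zeta_218)/Q)| = phi(218)
= 108

108


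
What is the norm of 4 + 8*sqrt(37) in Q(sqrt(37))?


N(a + b*sqrt(d)) = a^2 - d*b^2
= (4)^2 - (37)*(8)^2
= 16 - 2368
= -2352

-2352


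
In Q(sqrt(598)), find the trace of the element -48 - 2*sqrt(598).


Tr(a + b*sqrt(d)) = (a + b*sqrt(d)) + (a - b*sqrt(d)) = 2a
= 2 * (-48)
= -96

-96


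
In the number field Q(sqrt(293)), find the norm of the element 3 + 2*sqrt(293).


N(a + b*sqrt(d)) = a^2 - d*b^2
= (3)^2 - (293)*(2)^2
= 9 - 1172
= -1163

-1163


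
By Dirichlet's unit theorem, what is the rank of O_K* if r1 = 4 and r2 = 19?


By Dirichlet's unit theorem:
rank = r1 + r2 - 1
= 4 + 19 - 1
= 22

22


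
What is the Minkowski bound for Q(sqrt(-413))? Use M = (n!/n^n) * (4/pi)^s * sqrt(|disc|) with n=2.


d = -413, d mod 4 = 3, so disc(K) = 4d = -1652; |disc(K)| = 1652
Imaginary quadratic field, so n = 2, s = r2 = 1, r1 = 0
M = (n!/n^n) * (4/pi)^s * sqrt(|disc(K)|) = (2!/2^2) * (4/pi)^1 * sqrt(1652)
= 0.5 * 1.273240 * 40.644803
= 25.8753

25.8753


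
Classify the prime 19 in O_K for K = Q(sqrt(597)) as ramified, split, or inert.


K = Q(sqrt(597)). Since d mod 4 = 1, disc(K) = 597.
Check p | disc: 597 mod 19 = 8.
p does not divide disc. Compute Legendre symbol (d/p):
8^((19-1)/2) mod 19 = -1
(d/p) = -1, so p is inert: (p) stays prime with e=1, f=2, g=1.
Therefore p is inert.

inert


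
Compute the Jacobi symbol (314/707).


Compute (314/707) via quadratic reciprocity:
  pull out 2: (2/707) = -1  (since 707 mod 8 = 3)
  reciprocity: (157/707) -> +(707/157)
  reduce: (79/157)
  reciprocity: (79/157) -> +(157/79)
  reduce: (78/79)
  pull out 2: (2/79) = +1  (since 79 mod 8 = 7)
  reciprocity: (39/79) -> -(79/39)
  reduce: (1/39)
  (1/39) = 1
Product of signs = 1

1


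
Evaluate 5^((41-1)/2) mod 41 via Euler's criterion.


p = 41 is prime and the exponent is (p-1)/2 = 20, so by Euler's criterion 5^20 = (5/41) = +1 or -1 mod 41.
Compute by square-and-multiply:
  20 = 16 + 4 (binary 10100)
  Repeated squaring mod 41: 5^1 = 5, 5^2 = 25, 5^4 = 10, 5^8 = 18, 5^16 = 37
  5^20 = 5^16 * 5^4 = 37 * 10 mod 41
    37 * 10 = 370 = 1 mod 41
  5^20 = 1 mod 41
Result 1: 5 is a quadratic residue mod 41.
5^20 mod 41 = 1

1


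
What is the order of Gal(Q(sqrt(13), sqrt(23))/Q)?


The 2 square roots of distinct primes are multiplicatively independent over Q,
so [K:Q] = 2^2 and Gal(K/Q) is isomorphic to (Z/2Z)^2.
|Gal| = 2^2 = 4

4


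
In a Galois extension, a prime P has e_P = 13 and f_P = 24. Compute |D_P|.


|D_P| = e * f
= 13 * 24
= 312

312


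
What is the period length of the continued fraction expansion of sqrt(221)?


Run the CF algorithm for sqrt(221).
a_0 = floor(sqrt(221)) = 14; set m_0=0, q_0=1.
Recurrence: m' = q*a - m,  q' = (d - m'^2)/q,  a' = floor((a_0 + m')/q').
  step 1: m=14, q=25, a=1
  step 2: m=11, q=4, a=6
  step 3: m=13, q=13, a=2
  step 4: m=13, q=4, a=6
  step 5: m=11, q=25, a=1
  step 6: m=14, q=1, a=28
a_6 = 2*a_0 = 28, so the period closes here.
sqrt(221) = [14; 1, 6, 2, 6, 1, 28]
Period length = 6

6


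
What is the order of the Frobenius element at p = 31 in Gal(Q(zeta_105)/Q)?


The Frobenius at p in Gal(Q(zeta_n)/Q) = (Z/nZ)* is the class of p, so its order is ord_105(31), the smallest k >= 1 with 31^k = 1 mod 105.
n = 105 = 3 * 5 * 7, phi(105) = 48; the order divides phi(n).
Divisors of 48: 1, 2, 3, 4, 6, 8, 12, 16, 24, 48
Repeated squaring mod 105: 31^1 = 31, 31^2 = 16, 31^4 = 46, 31^8 = 16, 31^16 = 46, 31^32 = 16
Test divisors in increasing order:
  k=1: 31^1 = 31 mod 105
  k=2: 31^2 = 16 mod 105
  k=3: 31^3 = 16 * 31 = 76 mod 105
  k=4: 31^4 = 46 mod 105
  k=6: 31^6 = 46 * 16 = 1 mod 105  <- first divisor giving 1
Order = 6

6


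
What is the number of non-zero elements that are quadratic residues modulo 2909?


For prime p, the number of non-zero quadratic residues is (p-1)/2.
= (2909-1)/2
= 1454

1454


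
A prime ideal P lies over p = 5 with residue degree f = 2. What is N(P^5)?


N(P^a) = p^(a*f)
= 5^(5*2)
= 5^10
= 9765625

9765625


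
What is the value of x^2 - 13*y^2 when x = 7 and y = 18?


x^2 - d*y^2
= 7^2 - 13*18^2
= 49 - 4212
= -4163

-4163


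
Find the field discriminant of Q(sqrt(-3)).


For K = Q(sqrt(d)) with d squarefree: disc(K) = d if d = 1 mod 4, and disc(K) = 4d if d = 2 or 3 mod 4.
Here d = -3, and d mod 4 = 1.
d = 1 mod 4 (O_K = Z[(1+sqrt(d))/2]), so disc(K) = d = -3

-3


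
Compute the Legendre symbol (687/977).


p = 977 is prime, so compute (687/977) with the reciprocity algorithm (Jacobi-symbol steps: pull out 2s via (2/n), flip via reciprocity, reduce):
  reciprocity: (687/977) -> +(977/687)
  reduce: (290/687)
  pull out 2: (2/687) = +1  (since 687 mod 8 = 7)
  reciprocity: (145/687) -> +(687/145)
  reduce: (107/145)
  reciprocity: (107/145) -> +(145/107)
  reduce: (38/107)
  pull out 2: (2/107) = -1  (since 107 mod 8 = 3)
  reciprocity: (19/107) -> -(107/19)
  reduce: (12/19)
  pull out 2: (2/19) = -1  (since 19 mod 8 = 3)
  pull out 2: (2/19) = -1  (since 19 mod 8 = 3)
  reciprocity: (3/19) -> -(19/3)
  reduce: (1/3)
  (1/3) = 1
Product of signs = -1
(687/977) = -1

-1


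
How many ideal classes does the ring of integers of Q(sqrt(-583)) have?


K = Q(sqrt(-583)). d mod 4 = 1, so D = disc(K) = d = -583
h(K) equals the number of primitive reduced positive-definite forms (a, b, c) = a*x^2 + b*x*y + c*y^2 with b^2 - 4ac = D,
where reduced means |b| <= a <= c, with b >= 0 whenever |b| = a or a = c, and primitive means gcd(a, b, c) = 1.
Reduced forces 3a^2 <= |D| = 583, so 1 <= a <= 13; b must have the parity of D, and c = (b^2 - D)/(4a) must be an integer >= a.
Enumerate a = 1..13, b in [-a, a]:
  a=1: (1, 1, 146)  [1]
  a=2: (2, -1, 73), (2, 1, 73)  [2]
  a=3: none
  a=4: (4, -3, 37), (4, 3, 37)  [2]
  a=5..7: none
  a=8: (8, -5, 19), (8, 5, 19)  [2]
  a=9..10: none
  a=11: (11, 11, 16)  [1]
  a=12..13: none
Total reduced forms: 1 + 2 + 2 + 2 + 1 = 8
h = 8

8


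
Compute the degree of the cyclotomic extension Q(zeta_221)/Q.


The degree equals Euler's totient phi(221).
221 = 13 * 17
phi(221) = 192

192


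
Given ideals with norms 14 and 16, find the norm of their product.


N(IJ) = N(I) * N(J)
= 14 * 16
= 224

224


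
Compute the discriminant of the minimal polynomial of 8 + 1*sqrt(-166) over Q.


The element 8 + 1*sqrt(-166) has minimal polynomial:
x^2 - 16*x + 230
Discriminant = (-16)^2 - 4*(230)
= 256 - 920
= -664

-664


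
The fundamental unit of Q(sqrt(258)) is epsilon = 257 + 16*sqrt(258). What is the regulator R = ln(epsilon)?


epsilon = 257 + 16*sqrt(258)
= 513.9981
R = ln(513.9981)
= 6.2422

6.2422


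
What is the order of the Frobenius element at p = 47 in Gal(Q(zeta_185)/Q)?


The Frobenius at p in Gal(Q(zeta_n)/Q) = (Z/nZ)* is the class of p, so its order is ord_185(47), the smallest k >= 1 with 47^k = 1 mod 185.
n = 185 = 5 * 37, phi(185) = 144; the order divides phi(n).
Divisors of 144: 1, 2, 3, 4, 6, 8, 9, 12, 16, 18, 24, 36, 48, 72, 144
Repeated squaring mod 185: 47^1 = 47, 47^2 = 174, 47^4 = 121, 47^8 = 26, 47^16 = 121, 47^32 = 26, 47^64 = 121, 47^128 = 26
Test divisors in increasing order:
  k=1: 47^1 = 47 mod 185
  k=2: 47^2 = 174 mod 185
  k=3: 47^3 = 174 * 47 = 38 mod 185
  k=4: 47^4 = 121 mod 185
  k=6: 47^6 = 121 * 174 = 149 mod 185
  k=8: 47^8 = 26 mod 185
  k=9: 47^9 = 26 * 47 = 112 mod 185
  k=12: 47^12 = 26 * 121 = 1 mod 185  <- first divisor giving 1
Order = 12

12
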